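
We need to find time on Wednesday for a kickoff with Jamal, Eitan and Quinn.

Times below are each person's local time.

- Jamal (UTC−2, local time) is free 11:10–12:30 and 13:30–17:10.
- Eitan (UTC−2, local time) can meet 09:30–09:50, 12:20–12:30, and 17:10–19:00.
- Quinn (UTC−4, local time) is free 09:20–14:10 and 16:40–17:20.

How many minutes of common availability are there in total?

Jamal → UTC: 13:10–14:30, 15:30–19:10.
Eitan → UTC: 11:30–11:50, 14:20–14:30, 19:10–21:00.
Quinn → UTC: 13:20–18:10, 20:40–21:20.
Jamal ∩ Eitan: 14:20–14:30.
Jamal ∩ Eitan ∩ Quinn: 14:20–14:30.
Total common minutes: 10.

10 minutes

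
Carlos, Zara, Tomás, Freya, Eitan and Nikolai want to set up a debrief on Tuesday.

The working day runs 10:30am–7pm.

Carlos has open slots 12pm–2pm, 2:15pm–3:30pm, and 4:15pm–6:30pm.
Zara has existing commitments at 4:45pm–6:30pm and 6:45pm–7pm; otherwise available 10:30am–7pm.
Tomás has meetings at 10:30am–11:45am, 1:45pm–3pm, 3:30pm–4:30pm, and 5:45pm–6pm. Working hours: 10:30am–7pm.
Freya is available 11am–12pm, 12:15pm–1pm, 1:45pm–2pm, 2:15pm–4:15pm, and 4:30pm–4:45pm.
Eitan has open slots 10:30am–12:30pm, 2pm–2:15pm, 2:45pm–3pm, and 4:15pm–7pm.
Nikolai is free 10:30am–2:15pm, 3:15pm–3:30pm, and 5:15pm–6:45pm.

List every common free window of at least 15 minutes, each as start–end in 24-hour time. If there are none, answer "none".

12:15–12:30

Zara free within 10:30–19:00: 10:30–16:45, 18:30–18:45.
Tomás free within 10:30–19:00: 11:45–13:45, 15:00–15:30, 16:30–17:45, 18:00–19:00.
Carlos ∩ Zara: 12:00–14:00, 14:15–15:30, 16:15–16:45.
Carlos ∩ Zara ∩ Tomás: 12:00–13:45, 15:00–15:30, 16:30–16:45.
Carlos ∩ Zara ∩ Tomás ∩ Freya: 12:15–13:00, 15:00–15:30, 16:30–16:45.
Carlos ∩ Zara ∩ Tomás ∩ Freya ∩ Eitan: 12:15–12:30, 16:30–16:45.
Carlos ∩ Zara ∩ Tomás ∩ Freya ∩ Eitan ∩ Nikolai: 12:15–12:30.
Windows ≥ 15 min: 12:15–12:30.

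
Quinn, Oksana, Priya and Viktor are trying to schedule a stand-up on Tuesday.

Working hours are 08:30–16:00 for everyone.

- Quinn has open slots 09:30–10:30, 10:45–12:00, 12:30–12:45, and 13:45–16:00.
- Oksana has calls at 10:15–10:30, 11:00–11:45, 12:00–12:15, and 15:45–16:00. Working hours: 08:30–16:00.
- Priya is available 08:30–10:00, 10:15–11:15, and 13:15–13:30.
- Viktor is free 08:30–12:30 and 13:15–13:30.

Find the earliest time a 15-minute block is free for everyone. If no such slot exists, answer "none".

Oksana free within 08:30–16:00: 08:30–10:15, 10:30–11:00, 11:45–12:00, 12:15–15:45.
Quinn ∩ Oksana: 09:30–10:15, 10:45–11:00, 11:45–12:00, 12:30–12:45, 13:45–15:45.
Quinn ∩ Oksana ∩ Priya: 09:30–10:00, 10:45–11:00.
Quinn ∩ Oksana ∩ Priya ∩ Viktor: 09:30–10:00, 10:45–11:00.
Windows ≥ 15 min: 09:30–10:00, 10:45–11:00.
Earliest such window starts at 09:30.

09:30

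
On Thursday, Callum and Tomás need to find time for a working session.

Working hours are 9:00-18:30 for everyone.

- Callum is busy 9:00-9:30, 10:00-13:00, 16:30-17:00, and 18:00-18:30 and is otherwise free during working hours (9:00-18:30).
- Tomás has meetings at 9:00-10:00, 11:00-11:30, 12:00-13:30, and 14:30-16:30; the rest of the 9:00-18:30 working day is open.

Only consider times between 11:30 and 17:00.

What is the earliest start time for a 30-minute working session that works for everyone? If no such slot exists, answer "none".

13:30

Callum free within 09:00–18:30: 09:30–10:00, 13:00–16:30, 17:00–18:00.
Tomás free within 09:00–18:30: 10:00–11:00, 11:30–12:00, 13:30–14:30, 16:30–18:30.
Callum ∩ Tomás: 13:30–14:30, 17:00–18:00.
Restricted to 11:30–17:00: 13:30–14:30.
Windows ≥ 30 min: 13:30–14:30.
Earliest such window starts at 13:30.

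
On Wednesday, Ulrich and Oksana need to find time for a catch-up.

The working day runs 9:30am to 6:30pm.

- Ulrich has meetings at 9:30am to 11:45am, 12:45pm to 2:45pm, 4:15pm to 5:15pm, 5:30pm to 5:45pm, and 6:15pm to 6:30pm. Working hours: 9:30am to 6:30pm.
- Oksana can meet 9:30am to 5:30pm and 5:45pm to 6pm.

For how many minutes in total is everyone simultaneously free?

Ulrich free within 09:30–18:30: 11:45–12:45, 14:45–16:15, 17:15–17:30, 17:45–18:15.
Ulrich ∩ Oksana: 11:45–12:45, 14:45–16:15, 17:15–17:30, 17:45–18:00.
Total common minutes: 60 + 90 + 15 + 15 = 180.

180 minutes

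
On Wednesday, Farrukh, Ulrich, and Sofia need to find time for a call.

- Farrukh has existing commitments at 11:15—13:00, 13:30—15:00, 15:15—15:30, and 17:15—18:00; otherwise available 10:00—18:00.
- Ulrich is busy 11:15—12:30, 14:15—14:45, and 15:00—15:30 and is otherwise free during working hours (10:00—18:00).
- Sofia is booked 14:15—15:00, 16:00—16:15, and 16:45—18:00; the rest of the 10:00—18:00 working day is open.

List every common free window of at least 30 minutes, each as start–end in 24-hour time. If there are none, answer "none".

Farrukh free within 10:00–18:00: 10:00–11:15, 13:00–13:30, 15:00–15:15, 15:30–17:15.
Ulrich free within 10:00–18:00: 10:00–11:15, 12:30–14:15, 14:45–15:00, 15:30–18:00.
Sofia free within 10:00–18:00: 10:00–14:15, 15:00–16:00, 16:15–16:45.
Farrukh ∩ Ulrich: 10:00–11:15, 13:00–13:30, 15:30–17:15.
Farrukh ∩ Ulrich ∩ Sofia: 10:00–11:15, 13:00–13:30, 15:30–16:00, 16:15–16:45.
Windows ≥ 30 min: 10:00–11:15, 13:00–13:30, 15:30–16:00, 16:15–16:45.

10:00–11:15, 13:00–13:30, 15:30–16:00, 16:15–16:45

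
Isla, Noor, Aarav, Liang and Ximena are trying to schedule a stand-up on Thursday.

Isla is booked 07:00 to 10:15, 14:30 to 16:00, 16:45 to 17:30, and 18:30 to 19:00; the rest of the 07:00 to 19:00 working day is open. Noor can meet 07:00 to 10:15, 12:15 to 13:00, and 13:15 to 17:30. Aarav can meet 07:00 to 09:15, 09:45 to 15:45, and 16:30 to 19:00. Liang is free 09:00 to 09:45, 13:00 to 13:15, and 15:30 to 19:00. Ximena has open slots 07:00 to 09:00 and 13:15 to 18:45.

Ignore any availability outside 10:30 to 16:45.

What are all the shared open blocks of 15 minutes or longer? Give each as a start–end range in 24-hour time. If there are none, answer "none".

Isla free within 07:00–19:00: 10:15–14:30, 16:00–16:45, 17:30–18:30.
Isla ∩ Noor: 12:15–13:00, 13:15–14:30, 16:00–16:45.
Isla ∩ Noor ∩ Aarav: 12:15–13:00, 13:15–14:30, 16:30–16:45.
Isla ∩ Noor ∩ Aarav ∩ Liang: 16:30–16:45.
Isla ∩ Noor ∩ Aarav ∩ Liang ∩ Ximena: 16:30–16:45.
Restricted to 10:30–16:45: 16:30–16:45.
Windows ≥ 15 min: 16:30–16:45.

16:30–16:45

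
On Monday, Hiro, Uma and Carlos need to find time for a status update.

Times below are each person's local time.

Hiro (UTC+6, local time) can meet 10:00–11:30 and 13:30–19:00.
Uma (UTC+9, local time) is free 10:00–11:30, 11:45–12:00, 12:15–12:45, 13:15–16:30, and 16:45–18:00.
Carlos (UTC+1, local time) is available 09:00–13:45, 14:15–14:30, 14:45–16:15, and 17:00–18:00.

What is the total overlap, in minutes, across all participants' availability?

Hiro → UTC: 04:00–05:30, 07:30–13:00.
Uma → UTC: 01:00–02:30, 02:45–03:00, 03:15–03:45, 04:15–07:30, 07:45–09:00.
Carlos → UTC: 08:00–12:45, 13:15–13:30, 13:45–15:15, 16:00–17:00.
Hiro ∩ Uma: 04:15–05:30, 07:45–09:00.
Hiro ∩ Uma ∩ Carlos: 08:00–09:00.
Total common minutes: 60.

60 minutes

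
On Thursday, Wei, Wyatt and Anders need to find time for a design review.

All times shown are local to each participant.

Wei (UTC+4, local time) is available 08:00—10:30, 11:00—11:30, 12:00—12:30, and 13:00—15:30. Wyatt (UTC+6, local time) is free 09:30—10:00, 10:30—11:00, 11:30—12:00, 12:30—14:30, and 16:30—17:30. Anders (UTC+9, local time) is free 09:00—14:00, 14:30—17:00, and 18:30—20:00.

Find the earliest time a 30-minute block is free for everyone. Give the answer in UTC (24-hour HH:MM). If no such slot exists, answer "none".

Wei → UTC: 04:00–06:30, 07:00–07:30, 08:00–08:30, 09:00–11:30.
Wyatt → UTC: 03:30–04:00, 04:30–05:00, 05:30–06:00, 06:30–08:30, 10:30–11:30.
Anders → UTC: 00:00–05:00, 05:30–08:00, 09:30–11:00.
Wei ∩ Wyatt: 04:30–05:00, 05:30–06:00, 07:00–07:30, 08:00–08:30, 10:30–11:30.
Wei ∩ Wyatt ∩ Anders: 04:30–05:00, 05:30–06:00, 07:00–07:30, 10:30–11:00.
Windows ≥ 30 min: 04:30–05:00, 05:30–06:00, 07:00–07:30, 10:30–11:00.
Earliest such window starts at 04:30.

04:30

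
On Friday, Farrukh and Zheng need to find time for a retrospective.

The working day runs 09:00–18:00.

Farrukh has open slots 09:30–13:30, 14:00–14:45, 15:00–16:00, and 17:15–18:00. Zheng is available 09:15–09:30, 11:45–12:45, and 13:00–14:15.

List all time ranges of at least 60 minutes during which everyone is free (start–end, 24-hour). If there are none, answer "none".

11:45–12:45

Farrukh ∩ Zheng: 11:45–12:45, 13:00–13:30, 14:00–14:15.
Windows ≥ 60 min: 11:45–12:45.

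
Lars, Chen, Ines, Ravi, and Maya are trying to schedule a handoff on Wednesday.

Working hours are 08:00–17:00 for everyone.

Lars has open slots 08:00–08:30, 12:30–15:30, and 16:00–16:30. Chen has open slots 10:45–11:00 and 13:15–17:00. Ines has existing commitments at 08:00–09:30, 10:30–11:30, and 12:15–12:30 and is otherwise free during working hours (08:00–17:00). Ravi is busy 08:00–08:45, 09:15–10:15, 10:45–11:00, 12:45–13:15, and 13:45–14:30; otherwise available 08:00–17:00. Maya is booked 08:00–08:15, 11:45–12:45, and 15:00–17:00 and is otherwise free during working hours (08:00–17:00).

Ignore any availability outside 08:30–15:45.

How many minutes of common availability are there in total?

60 minutes

Ines free within 08:00–17:00: 09:30–10:30, 11:30–12:15, 12:30–17:00.
Ravi free within 08:00–17:00: 08:45–09:15, 10:15–10:45, 11:00–12:45, 13:15–13:45, 14:30–17:00.
Maya free within 08:00–17:00: 08:15–11:45, 12:45–15:00.
Lars ∩ Chen: 13:15–15:30, 16:00–16:30.
Lars ∩ Chen ∩ Ines: 13:15–15:30, 16:00–16:30.
Lars ∩ Chen ∩ Ines ∩ Ravi: 13:15–13:45, 14:30–15:30, 16:00–16:30.
Lars ∩ Chen ∩ Ines ∩ Ravi ∩ Maya: 13:15–13:45, 14:30–15:00.
Restricted to 08:30–15:45: 13:15–13:45, 14:30–15:00.
Total common minutes: 30 + 30 = 60.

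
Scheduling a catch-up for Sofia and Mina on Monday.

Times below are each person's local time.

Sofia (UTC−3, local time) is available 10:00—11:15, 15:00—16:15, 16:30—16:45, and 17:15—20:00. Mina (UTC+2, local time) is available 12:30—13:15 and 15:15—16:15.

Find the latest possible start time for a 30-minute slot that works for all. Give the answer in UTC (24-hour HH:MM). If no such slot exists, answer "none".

Sofia → UTC: 13:00–14:15, 18:00–19:15, 19:30–19:45, 20:15–23:00.
Mina → UTC: 10:30–11:15, 13:15–14:15.
Sofia ∩ Mina: 13:15–14:15.
Windows ≥ 30 min: 13:15–14:15.
Latest start in the last window 13:15–14:15 is 14:15 − 30 min = 13:45.

13:45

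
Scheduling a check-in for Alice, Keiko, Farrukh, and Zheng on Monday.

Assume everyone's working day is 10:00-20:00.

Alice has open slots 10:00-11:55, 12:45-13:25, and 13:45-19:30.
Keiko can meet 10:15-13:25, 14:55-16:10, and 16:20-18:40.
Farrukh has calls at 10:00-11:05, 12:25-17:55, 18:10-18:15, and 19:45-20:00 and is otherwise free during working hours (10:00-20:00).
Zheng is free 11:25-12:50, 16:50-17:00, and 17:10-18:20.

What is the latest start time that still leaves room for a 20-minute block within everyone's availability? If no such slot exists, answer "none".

11:35

Farrukh free within 10:00–20:00: 11:05–12:25, 17:55–18:10, 18:15–19:45.
Alice ∩ Keiko: 10:15–11:55, 12:45–13:25, 14:55–16:10, 16:20–18:40.
Alice ∩ Keiko ∩ Farrukh: 11:05–11:55, 17:55–18:10, 18:15–18:40.
Alice ∩ Keiko ∩ Farrukh ∩ Zheng: 11:25–11:55, 17:55–18:10, 18:15–18:20.
Windows ≥ 20 min: 11:25–11:55.
Latest start in the last window 11:25–11:55 is 11:55 − 20 min = 11:35.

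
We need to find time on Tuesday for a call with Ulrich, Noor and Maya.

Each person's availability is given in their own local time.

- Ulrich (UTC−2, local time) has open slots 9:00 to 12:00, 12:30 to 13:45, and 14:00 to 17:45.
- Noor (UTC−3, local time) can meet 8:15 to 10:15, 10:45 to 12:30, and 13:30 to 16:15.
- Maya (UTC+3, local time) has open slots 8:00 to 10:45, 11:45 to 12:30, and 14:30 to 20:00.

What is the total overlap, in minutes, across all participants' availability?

Ulrich → UTC: 11:00–14:00, 14:30–15:45, 16:00–19:45.
Noor → UTC: 11:15–13:15, 13:45–15:30, 16:30–19:15.
Maya → UTC: 05:00–07:45, 08:45–09:30, 11:30–17:00.
Ulrich ∩ Noor: 11:15–13:15, 13:45–14:00, 14:30–15:30, 16:30–19:15.
Ulrich ∩ Noor ∩ Maya: 11:30–13:15, 13:45–14:00, 14:30–15:30, 16:30–17:00.
Total common minutes: 105 + 15 + 60 + 30 = 210.

210 minutes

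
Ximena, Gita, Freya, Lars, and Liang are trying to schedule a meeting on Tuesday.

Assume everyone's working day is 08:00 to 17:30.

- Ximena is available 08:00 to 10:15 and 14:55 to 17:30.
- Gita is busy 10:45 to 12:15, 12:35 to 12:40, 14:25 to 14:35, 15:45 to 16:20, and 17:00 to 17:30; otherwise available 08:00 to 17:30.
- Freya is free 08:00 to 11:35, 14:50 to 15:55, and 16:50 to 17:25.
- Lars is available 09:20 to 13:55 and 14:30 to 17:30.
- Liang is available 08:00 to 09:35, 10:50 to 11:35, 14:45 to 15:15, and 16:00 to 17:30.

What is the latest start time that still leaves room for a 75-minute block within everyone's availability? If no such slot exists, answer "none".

none

Gita free within 08:00–17:30: 08:00–10:45, 12:15–12:35, 12:40–14:25, 14:35–15:45, 16:20–17:00.
Ximena ∩ Gita: 08:00–10:15, 14:55–15:45, 16:20–17:00.
Ximena ∩ Gita ∩ Freya: 08:00–10:15, 14:55–15:45, 16:50–17:00.
Ximena ∩ Gita ∩ Freya ∩ Lars: 09:20–10:15, 14:55–15:45, 16:50–17:00.
Ximena ∩ Gita ∩ Freya ∩ Lars ∩ Liang: 09:20–09:35, 14:55–15:15, 16:50–17:00.
Windows ≥ 75 min: (none).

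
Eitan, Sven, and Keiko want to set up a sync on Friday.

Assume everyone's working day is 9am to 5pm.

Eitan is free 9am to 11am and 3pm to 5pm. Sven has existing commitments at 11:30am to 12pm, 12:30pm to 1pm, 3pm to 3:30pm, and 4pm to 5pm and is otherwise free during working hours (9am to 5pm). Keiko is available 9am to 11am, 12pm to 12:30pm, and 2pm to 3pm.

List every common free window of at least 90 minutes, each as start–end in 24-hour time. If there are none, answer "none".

Sven free within 09:00–17:00: 09:00–11:30, 12:00–12:30, 13:00–15:00, 15:30–16:00.
Eitan ∩ Sven: 09:00–11:00, 15:30–16:00.
Eitan ∩ Sven ∩ Keiko: 09:00–11:00.
Windows ≥ 90 min: 09:00–11:00.

09:00–11:00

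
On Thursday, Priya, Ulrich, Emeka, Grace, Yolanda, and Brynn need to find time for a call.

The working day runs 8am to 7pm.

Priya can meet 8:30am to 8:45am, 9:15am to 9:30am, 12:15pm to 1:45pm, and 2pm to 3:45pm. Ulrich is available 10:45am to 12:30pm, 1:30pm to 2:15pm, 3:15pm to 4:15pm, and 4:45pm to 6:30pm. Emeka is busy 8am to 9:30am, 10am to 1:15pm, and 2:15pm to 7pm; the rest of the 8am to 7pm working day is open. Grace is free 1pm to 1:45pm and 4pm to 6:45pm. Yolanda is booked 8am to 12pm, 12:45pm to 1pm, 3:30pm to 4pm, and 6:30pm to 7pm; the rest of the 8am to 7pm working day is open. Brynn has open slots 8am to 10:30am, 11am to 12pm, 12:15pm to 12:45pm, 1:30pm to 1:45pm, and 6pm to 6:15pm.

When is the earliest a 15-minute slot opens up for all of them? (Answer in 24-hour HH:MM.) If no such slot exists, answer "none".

Emeka free within 08:00–19:00: 09:30–10:00, 13:15–14:15.
Yolanda free within 08:00–19:00: 12:00–12:45, 13:00–15:30, 16:00–18:30.
Priya ∩ Ulrich: 12:15–12:30, 13:30–13:45, 14:00–14:15, 15:15–15:45.
Priya ∩ Ulrich ∩ Emeka: 13:30–13:45, 14:00–14:15.
Priya ∩ Ulrich ∩ Emeka ∩ Grace: 13:30–13:45.
Priya ∩ Ulrich ∩ Emeka ∩ Grace ∩ Yolanda: 13:30–13:45.
Priya ∩ Ulrich ∩ Emeka ∩ Grace ∩ Yolanda ∩ Brynn: 13:30–13:45.
Windows ≥ 15 min: 13:30–13:45.
Earliest such window starts at 13:30.

13:30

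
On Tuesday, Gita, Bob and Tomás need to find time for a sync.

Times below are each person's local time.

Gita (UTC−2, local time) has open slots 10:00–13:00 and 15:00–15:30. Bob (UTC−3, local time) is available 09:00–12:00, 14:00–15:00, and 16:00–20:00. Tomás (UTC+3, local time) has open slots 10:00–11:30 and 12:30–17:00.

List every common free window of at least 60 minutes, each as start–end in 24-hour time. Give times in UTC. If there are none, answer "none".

12:00–14:00

Gita → UTC: 12:00–15:00, 17:00–17:30.
Bob → UTC: 12:00–15:00, 17:00–18:00, 19:00–23:00.
Tomás → UTC: 07:00–08:30, 09:30–14:00.
Gita ∩ Bob: 12:00–15:00, 17:00–17:30.
Gita ∩ Bob ∩ Tomás: 12:00–14:00.
Windows ≥ 60 min: 12:00–14:00.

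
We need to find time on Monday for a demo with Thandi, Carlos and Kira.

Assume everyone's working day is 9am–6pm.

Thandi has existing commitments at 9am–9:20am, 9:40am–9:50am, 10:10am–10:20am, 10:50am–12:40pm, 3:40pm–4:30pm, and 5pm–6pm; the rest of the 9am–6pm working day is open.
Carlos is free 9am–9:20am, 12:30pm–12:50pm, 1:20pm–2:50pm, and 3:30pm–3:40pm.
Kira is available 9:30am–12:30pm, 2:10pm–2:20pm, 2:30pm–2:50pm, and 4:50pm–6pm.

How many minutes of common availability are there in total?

Thandi free within 09:00–18:00: 09:20–09:40, 09:50–10:10, 10:20–10:50, 12:40–15:40, 16:30–17:00.
Thandi ∩ Carlos: 12:40–12:50, 13:20–14:50, 15:30–15:40.
Thandi ∩ Carlos ∩ Kira: 14:10–14:20, 14:30–14:50.
Total common minutes: 10 + 20 = 30.

30 minutes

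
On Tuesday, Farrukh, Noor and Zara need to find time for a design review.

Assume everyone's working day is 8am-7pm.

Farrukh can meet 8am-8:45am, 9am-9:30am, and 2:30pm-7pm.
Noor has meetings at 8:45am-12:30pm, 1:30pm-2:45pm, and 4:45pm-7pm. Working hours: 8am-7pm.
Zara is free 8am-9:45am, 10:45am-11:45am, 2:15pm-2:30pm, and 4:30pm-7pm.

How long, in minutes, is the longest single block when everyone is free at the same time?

45 minutes

Noor free within 08:00–19:00: 08:00–08:45, 12:30–13:30, 14:45–16:45.
Farrukh ∩ Noor: 08:00–08:45, 14:45–16:45.
Farrukh ∩ Noor ∩ Zara: 08:00–08:45, 16:30–16:45.
Common window lengths: 45, 15 min; longest is 45.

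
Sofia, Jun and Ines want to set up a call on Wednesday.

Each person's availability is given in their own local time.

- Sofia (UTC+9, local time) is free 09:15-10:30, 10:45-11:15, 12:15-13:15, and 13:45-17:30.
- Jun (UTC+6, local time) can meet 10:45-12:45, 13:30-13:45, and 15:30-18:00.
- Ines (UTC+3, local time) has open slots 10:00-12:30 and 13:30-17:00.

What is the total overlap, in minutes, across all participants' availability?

15 minutes

Sofia → UTC: 00:15–01:30, 01:45–02:15, 03:15–04:15, 04:45–08:30.
Jun → UTC: 04:45–06:45, 07:30–07:45, 09:30–12:00.
Ines → UTC: 07:00–09:30, 10:30–14:00.
Sofia ∩ Jun: 04:45–06:45, 07:30–07:45.
Sofia ∩ Jun ∩ Ines: 07:30–07:45.
Total common minutes: 15.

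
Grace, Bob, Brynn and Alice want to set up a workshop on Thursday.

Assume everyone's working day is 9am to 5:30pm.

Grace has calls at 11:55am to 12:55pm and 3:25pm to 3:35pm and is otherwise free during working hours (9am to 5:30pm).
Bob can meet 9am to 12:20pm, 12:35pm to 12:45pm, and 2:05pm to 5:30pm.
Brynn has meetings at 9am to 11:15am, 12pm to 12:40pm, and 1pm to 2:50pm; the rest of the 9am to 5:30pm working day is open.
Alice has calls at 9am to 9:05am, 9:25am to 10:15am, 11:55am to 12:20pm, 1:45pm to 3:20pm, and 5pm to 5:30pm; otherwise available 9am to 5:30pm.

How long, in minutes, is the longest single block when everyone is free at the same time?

85 minutes

Grace free within 09:00–17:30: 09:00–11:55, 12:55–15:25, 15:35–17:30.
Brynn free within 09:00–17:30: 11:15–12:00, 12:40–13:00, 14:50–17:30.
Alice free within 09:00–17:30: 09:05–09:25, 10:15–11:55, 12:20–13:45, 15:20–17:00.
Grace ∩ Bob: 09:00–11:55, 14:05–15:25, 15:35–17:30.
Grace ∩ Bob ∩ Brynn: 11:15–11:55, 14:50–15:25, 15:35–17:30.
Grace ∩ Bob ∩ Brynn ∩ Alice: 11:15–11:55, 15:20–15:25, 15:35–17:00.
Common window lengths: 40, 5, 85 min; longest is 85.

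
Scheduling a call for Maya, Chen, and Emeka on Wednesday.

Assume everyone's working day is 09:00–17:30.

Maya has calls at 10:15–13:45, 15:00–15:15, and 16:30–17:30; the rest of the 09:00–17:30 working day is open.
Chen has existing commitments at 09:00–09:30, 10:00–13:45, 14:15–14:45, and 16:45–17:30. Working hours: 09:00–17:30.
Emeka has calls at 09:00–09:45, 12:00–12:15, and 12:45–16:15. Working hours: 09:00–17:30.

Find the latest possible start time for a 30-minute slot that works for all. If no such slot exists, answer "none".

Maya free within 09:00–17:30: 09:00–10:15, 13:45–15:00, 15:15–16:30.
Chen free within 09:00–17:30: 09:30–10:00, 13:45–14:15, 14:45–16:45.
Emeka free within 09:00–17:30: 09:45–12:00, 12:15–12:45, 16:15–17:30.
Maya ∩ Chen: 09:30–10:00, 13:45–14:15, 14:45–15:00, 15:15–16:30.
Maya ∩ Chen ∩ Emeka: 09:45–10:00, 16:15–16:30.
Windows ≥ 30 min: (none).

none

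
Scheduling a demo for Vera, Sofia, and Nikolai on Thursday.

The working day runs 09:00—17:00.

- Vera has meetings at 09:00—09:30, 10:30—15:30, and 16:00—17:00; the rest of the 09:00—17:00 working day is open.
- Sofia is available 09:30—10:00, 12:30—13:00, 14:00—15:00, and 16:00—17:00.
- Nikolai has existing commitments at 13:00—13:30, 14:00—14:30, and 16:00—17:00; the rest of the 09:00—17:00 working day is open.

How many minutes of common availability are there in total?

30 minutes

Vera free within 09:00–17:00: 09:30–10:30, 15:30–16:00.
Nikolai free within 09:00–17:00: 09:00–13:00, 13:30–14:00, 14:30–16:00.
Vera ∩ Sofia: 09:30–10:00.
Vera ∩ Sofia ∩ Nikolai: 09:30–10:00.
Total common minutes: 30.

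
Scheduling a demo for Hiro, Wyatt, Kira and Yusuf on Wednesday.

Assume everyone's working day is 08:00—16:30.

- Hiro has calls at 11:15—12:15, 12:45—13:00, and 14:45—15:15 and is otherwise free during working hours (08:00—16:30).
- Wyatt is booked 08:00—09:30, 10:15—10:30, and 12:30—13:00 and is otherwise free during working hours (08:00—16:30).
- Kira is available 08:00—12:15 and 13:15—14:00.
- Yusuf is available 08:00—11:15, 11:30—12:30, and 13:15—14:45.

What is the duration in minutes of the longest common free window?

Hiro free within 08:00–16:30: 08:00–11:15, 12:15–12:45, 13:00–14:45, 15:15–16:30.
Wyatt free within 08:00–16:30: 09:30–10:15, 10:30–12:30, 13:00–16:30.
Hiro ∩ Wyatt: 09:30–10:15, 10:30–11:15, 12:15–12:30, 13:00–14:45, 15:15–16:30.
Hiro ∩ Wyatt ∩ Kira: 09:30–10:15, 10:30–11:15, 13:15–14:00.
Hiro ∩ Wyatt ∩ Kira ∩ Yusuf: 09:30–10:15, 10:30–11:15, 13:15–14:00.
Common window lengths: 45, 45, 45 min; longest is 45.

45 minutes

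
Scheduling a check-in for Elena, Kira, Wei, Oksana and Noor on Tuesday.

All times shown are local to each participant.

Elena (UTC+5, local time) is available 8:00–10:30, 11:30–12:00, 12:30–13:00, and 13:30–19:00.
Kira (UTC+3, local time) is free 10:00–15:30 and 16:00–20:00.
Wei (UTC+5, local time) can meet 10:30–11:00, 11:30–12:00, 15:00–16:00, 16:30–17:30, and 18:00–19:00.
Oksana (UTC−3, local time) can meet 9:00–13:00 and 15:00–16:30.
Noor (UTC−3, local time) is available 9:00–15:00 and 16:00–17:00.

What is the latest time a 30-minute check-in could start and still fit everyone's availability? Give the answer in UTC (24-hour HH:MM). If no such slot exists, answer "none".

13:30

Elena → UTC: 03:00–05:30, 06:30–07:00, 07:30–08:00, 08:30–14:00.
Kira → UTC: 07:00–12:30, 13:00–17:00.
Wei → UTC: 05:30–06:00, 06:30–07:00, 10:00–11:00, 11:30–12:30, 13:00–14:00.
Oksana → UTC: 12:00–16:00, 18:00–19:30.
Noor → UTC: 12:00–18:00, 19:00–20:00.
Elena ∩ Kira: 07:30–08:00, 08:30–12:30, 13:00–14:00.
Elena ∩ Kira ∩ Wei: 10:00–11:00, 11:30–12:30, 13:00–14:00.
Elena ∩ Kira ∩ Wei ∩ Oksana: 12:00–12:30, 13:00–14:00.
Elena ∩ Kira ∩ Wei ∩ Oksana ∩ Noor: 12:00–12:30, 13:00–14:00.
Windows ≥ 30 min: 12:00–12:30, 13:00–14:00.
Latest start in the last window 13:00–14:00 is 14:00 − 30 min = 13:30.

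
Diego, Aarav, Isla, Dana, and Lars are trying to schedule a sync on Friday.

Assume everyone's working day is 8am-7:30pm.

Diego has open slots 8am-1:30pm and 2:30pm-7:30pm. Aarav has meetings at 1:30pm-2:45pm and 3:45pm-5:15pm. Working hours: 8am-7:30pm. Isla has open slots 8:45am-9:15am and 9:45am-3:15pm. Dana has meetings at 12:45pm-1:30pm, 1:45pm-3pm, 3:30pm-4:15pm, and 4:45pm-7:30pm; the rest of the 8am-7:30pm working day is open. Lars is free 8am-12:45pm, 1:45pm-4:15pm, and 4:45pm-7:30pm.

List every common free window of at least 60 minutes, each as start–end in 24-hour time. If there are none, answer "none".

09:45–12:45

Aarav free within 08:00–19:30: 08:00–13:30, 14:45–15:45, 17:15–19:30.
Dana free within 08:00–19:30: 08:00–12:45, 13:30–13:45, 15:00–15:30, 16:15–16:45.
Diego ∩ Aarav: 08:00–13:30, 14:45–15:45, 17:15–19:30.
Diego ∩ Aarav ∩ Isla: 08:45–09:15, 09:45–13:30, 14:45–15:15.
Diego ∩ Aarav ∩ Isla ∩ Dana: 08:45–09:15, 09:45–12:45, 15:00–15:15.
Diego ∩ Aarav ∩ Isla ∩ Dana ∩ Lars: 08:45–09:15, 09:45–12:45, 15:00–15:15.
Windows ≥ 60 min: 09:45–12:45.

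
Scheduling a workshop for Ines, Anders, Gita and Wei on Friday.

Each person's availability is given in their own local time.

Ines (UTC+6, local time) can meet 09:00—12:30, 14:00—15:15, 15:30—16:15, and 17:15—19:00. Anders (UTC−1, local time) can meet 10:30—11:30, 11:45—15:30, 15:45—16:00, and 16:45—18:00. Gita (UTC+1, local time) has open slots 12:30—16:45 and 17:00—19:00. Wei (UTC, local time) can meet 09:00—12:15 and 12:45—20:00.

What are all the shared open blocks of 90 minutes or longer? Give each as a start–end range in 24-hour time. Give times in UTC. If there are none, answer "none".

Ines → UTC: 03:00–06:30, 08:00–09:15, 09:30–10:15, 11:15–13:00.
Anders → UTC: 11:30–12:30, 12:45–16:30, 16:45–17:00, 17:45–19:00.
Gita → UTC: 11:30–15:45, 16:00–18:00.
Wei → UTC: 09:00–12:15, 12:45–20:00.
Ines ∩ Anders: 11:30–12:30, 12:45–13:00.
Ines ∩ Anders ∩ Gita: 11:30–12:30, 12:45–13:00.
Ines ∩ Anders ∩ Gita ∩ Wei: 11:30–12:15, 12:45–13:00.
Windows ≥ 90 min: (none).

none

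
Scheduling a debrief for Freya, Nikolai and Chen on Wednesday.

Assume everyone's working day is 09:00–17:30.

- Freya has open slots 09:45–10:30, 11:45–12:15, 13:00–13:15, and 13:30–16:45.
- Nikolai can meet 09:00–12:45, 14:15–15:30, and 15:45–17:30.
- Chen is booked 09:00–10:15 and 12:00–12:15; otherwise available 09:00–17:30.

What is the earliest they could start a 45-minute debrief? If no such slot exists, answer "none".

Chen free within 09:00–17:30: 10:15–12:00, 12:15–17:30.
Freya ∩ Nikolai: 09:45–10:30, 11:45–12:15, 14:15–15:30, 15:45–16:45.
Freya ∩ Nikolai ∩ Chen: 10:15–10:30, 11:45–12:00, 14:15–15:30, 15:45–16:45.
Windows ≥ 45 min: 14:15–15:30, 15:45–16:45.
Earliest such window starts at 14:15.

14:15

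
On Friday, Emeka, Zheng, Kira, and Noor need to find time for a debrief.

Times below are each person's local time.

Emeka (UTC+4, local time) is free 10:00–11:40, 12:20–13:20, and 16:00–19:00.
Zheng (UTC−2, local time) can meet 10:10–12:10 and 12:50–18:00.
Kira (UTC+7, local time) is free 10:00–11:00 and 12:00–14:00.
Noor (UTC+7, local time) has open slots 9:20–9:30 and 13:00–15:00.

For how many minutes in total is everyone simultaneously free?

0 minutes

Emeka → UTC: 06:00–07:40, 08:20–09:20, 12:00–15:00.
Zheng → UTC: 12:10–14:10, 14:50–20:00.
Kira → UTC: 03:00–04:00, 05:00–07:00.
Noor → UTC: 02:20–02:30, 06:00–08:00.
Emeka ∩ Zheng: 12:10–14:10, 14:50–15:00.
Emeka ∩ Zheng ∩ Kira: (none).
Emeka ∩ Zheng ∩ Kira ∩ Noor: (none).
Total common minutes: 0.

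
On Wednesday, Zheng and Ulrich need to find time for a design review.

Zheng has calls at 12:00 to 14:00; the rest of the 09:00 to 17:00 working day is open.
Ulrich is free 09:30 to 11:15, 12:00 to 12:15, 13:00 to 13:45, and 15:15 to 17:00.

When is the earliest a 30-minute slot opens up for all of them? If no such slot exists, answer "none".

Zheng free within 09:00–17:00: 09:00–12:00, 14:00–17:00.
Zheng ∩ Ulrich: 09:30–11:15, 15:15–17:00.
Windows ≥ 30 min: 09:30–11:15, 15:15–17:00.
Earliest such window starts at 09:30.

09:30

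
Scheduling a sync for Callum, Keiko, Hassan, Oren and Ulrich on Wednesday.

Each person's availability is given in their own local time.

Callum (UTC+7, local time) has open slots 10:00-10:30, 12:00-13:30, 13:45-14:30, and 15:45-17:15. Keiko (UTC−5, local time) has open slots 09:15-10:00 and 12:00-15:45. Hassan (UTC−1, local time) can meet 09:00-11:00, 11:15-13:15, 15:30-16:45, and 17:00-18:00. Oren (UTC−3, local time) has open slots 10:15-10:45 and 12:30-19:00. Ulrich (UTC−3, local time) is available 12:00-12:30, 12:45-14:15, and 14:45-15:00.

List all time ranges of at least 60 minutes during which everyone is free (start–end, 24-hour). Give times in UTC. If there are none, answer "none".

none

Callum → UTC: 03:00–03:30, 05:00–06:30, 06:45–07:30, 08:45–10:15.
Keiko → UTC: 14:15–15:00, 17:00–20:45.
Hassan → UTC: 10:00–12:00, 12:15–14:15, 16:30–17:45, 18:00–19:00.
Oren → UTC: 13:15–13:45, 15:30–22:00.
Ulrich → UTC: 15:00–15:30, 15:45–17:15, 17:45–18:00.
Callum ∩ Keiko: (none).
Callum ∩ Keiko ∩ Hassan: (none).
Callum ∩ Keiko ∩ Hassan ∩ Oren: (none).
Callum ∩ Keiko ∩ Hassan ∩ Oren ∩ Ulrich: (none).
Windows ≥ 60 min: (none).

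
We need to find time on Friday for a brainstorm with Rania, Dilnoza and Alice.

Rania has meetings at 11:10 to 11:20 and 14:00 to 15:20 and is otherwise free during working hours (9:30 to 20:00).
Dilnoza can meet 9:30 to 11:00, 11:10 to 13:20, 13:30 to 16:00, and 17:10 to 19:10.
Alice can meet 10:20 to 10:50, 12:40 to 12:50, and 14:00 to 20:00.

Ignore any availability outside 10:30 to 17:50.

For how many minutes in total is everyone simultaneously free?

110 minutes

Rania free within 09:30–20:00: 09:30–11:10, 11:20–14:00, 15:20–20:00.
Rania ∩ Dilnoza: 09:30–11:00, 11:20–13:20, 13:30–14:00, 15:20–16:00, 17:10–19:10.
Rania ∩ Dilnoza ∩ Alice: 10:20–10:50, 12:40–12:50, 15:20–16:00, 17:10–19:10.
Restricted to 10:30–17:50: 10:30–10:50, 12:40–12:50, 15:20–16:00, 17:10–17:50.
Total common minutes: 20 + 10 + 40 + 40 = 110.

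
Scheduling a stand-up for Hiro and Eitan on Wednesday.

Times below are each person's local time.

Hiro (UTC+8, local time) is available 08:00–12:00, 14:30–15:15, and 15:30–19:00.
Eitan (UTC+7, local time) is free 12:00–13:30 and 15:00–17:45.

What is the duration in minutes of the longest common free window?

165 minutes

Hiro → UTC: 00:00–04:00, 06:30–07:15, 07:30–11:00.
Eitan → UTC: 05:00–06:30, 08:00–10:45.
Hiro ∩ Eitan: 08:00–10:45.
Single common window of 165 minutes.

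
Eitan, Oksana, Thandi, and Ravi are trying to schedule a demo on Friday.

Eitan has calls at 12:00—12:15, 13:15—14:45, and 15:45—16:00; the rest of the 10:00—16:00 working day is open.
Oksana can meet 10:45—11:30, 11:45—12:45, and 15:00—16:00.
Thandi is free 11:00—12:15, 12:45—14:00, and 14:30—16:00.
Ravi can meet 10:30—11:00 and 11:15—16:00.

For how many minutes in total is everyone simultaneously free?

75 minutes

Eitan free within 10:00–16:00: 10:00–12:00, 12:15–13:15, 14:45–15:45.
Eitan ∩ Oksana: 10:45–11:30, 11:45–12:00, 12:15–12:45, 15:00–15:45.
Eitan ∩ Oksana ∩ Thandi: 11:00–11:30, 11:45–12:00, 15:00–15:45.
Eitan ∩ Oksana ∩ Thandi ∩ Ravi: 11:15–11:30, 11:45–12:00, 15:00–15:45.
Total common minutes: 15 + 15 + 45 = 75.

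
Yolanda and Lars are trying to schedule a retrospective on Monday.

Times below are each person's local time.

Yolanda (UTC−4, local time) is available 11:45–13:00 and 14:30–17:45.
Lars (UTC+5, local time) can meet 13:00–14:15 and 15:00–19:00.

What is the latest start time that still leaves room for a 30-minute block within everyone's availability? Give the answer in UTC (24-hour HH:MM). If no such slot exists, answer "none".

Yolanda → UTC: 15:45–17:00, 18:30–21:45.
Lars → UTC: 08:00–09:15, 10:00–14:00.
Yolanda ∩ Lars: (none).
Windows ≥ 30 min: (none).

none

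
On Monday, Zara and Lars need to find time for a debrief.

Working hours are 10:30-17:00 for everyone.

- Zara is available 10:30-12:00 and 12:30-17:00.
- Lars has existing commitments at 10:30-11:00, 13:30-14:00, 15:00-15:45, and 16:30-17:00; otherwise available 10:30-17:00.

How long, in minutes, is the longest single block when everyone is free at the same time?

Lars free within 10:30–17:00: 11:00–13:30, 14:00–15:00, 15:45–16:30.
Zara ∩ Lars: 11:00–12:00, 12:30–13:30, 14:00–15:00, 15:45–16:30.
Common window lengths: 60, 60, 60, 45 min; longest is 60.

60 minutes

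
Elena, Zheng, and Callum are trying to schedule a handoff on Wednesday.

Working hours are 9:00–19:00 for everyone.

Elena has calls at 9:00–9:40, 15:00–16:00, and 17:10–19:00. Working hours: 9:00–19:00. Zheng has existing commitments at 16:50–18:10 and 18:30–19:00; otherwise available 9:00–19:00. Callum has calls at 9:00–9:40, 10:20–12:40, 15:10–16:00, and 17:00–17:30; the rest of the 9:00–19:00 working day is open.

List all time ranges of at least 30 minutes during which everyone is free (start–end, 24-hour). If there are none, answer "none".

Elena free within 09:00–19:00: 09:40–15:00, 16:00–17:10.
Zheng free within 09:00–19:00: 09:00–16:50, 18:10–18:30.
Callum free within 09:00–19:00: 09:40–10:20, 12:40–15:10, 16:00–17:00, 17:30–19:00.
Elena ∩ Zheng: 09:40–15:00, 16:00–16:50.
Elena ∩ Zheng ∩ Callum: 09:40–10:20, 12:40–15:00, 16:00–16:50.
Windows ≥ 30 min: 09:40–10:20, 12:40–15:00, 16:00–16:50.

09:40–10:20, 12:40–15:00, 16:00–16:50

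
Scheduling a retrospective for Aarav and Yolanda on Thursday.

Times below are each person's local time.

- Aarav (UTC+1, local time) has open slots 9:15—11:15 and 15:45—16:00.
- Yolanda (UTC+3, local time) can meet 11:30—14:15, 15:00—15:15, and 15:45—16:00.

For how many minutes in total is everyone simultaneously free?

105 minutes

Aarav → UTC: 08:15–10:15, 14:45–15:00.
Yolanda → UTC: 08:30–11:15, 12:00–12:15, 12:45–13:00.
Aarav ∩ Yolanda: 08:30–10:15.
Total common minutes: 105.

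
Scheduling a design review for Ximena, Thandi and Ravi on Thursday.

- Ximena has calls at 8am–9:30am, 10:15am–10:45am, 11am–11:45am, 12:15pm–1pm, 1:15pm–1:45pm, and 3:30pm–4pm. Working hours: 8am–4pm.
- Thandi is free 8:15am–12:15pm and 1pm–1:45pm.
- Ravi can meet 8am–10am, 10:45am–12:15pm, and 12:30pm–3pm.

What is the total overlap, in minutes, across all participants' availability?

90 minutes

Ximena free within 08:00–16:00: 09:30–10:15, 10:45–11:00, 11:45–12:15, 13:00–13:15, 13:45–15:30.
Ximena ∩ Thandi: 09:30–10:15, 10:45–11:00, 11:45–12:15, 13:00–13:15.
Ximena ∩ Thandi ∩ Ravi: 09:30–10:00, 10:45–11:00, 11:45–12:15, 13:00–13:15.
Total common minutes: 30 + 15 + 30 + 15 = 90.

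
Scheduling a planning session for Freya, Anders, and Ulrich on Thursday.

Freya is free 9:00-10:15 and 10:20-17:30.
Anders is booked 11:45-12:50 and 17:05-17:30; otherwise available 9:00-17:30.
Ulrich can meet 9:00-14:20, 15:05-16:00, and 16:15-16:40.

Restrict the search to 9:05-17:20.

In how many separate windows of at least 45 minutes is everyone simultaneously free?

4

Anders free within 09:00–17:30: 09:00–11:45, 12:50–17:05.
Freya ∩ Anders: 09:00–10:15, 10:20–11:45, 12:50–17:05.
Freya ∩ Anders ∩ Ulrich: 09:00–10:15, 10:20–11:45, 12:50–14:20, 15:05–16:00, 16:15–16:40.
Restricted to 09:05–17:20: 09:05–10:15, 10:20–11:45, 12:50–14:20, 15:05–16:00, 16:15–16:40.
Windows ≥ 45 min: 09:05–10:15, 10:20–11:45, 12:50–14:20, 15:05–16:00.
That's 4 windows.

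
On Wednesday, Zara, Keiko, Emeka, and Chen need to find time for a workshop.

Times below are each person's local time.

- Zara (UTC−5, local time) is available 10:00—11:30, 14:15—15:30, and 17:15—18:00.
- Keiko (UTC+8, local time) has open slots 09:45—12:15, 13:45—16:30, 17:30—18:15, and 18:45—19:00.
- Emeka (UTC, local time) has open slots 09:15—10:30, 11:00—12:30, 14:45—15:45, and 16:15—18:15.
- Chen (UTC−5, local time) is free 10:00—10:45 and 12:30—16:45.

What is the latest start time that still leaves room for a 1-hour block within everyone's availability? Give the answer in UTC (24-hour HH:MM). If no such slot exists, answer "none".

none

Zara → UTC: 15:00–16:30, 19:15–20:30, 22:15–23:00.
Keiko → UTC: 01:45–04:15, 05:45–08:30, 09:30–10:15, 10:45–11:00.
Emeka → UTC: 09:15–10:30, 11:00–12:30, 14:45–15:45, 16:15–18:15.
Chen → UTC: 15:00–15:45, 17:30–21:45.
Zara ∩ Keiko: (none).
Zara ∩ Keiko ∩ Emeka: (none).
Zara ∩ Keiko ∩ Emeka ∩ Chen: (none).
Windows ≥ 60 min: (none).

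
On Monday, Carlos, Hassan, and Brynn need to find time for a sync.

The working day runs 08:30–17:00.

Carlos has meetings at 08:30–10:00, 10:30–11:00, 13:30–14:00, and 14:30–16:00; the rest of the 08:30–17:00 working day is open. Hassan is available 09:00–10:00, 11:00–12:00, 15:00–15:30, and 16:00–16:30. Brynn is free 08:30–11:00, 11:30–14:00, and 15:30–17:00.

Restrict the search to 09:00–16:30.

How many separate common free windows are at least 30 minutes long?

Carlos free within 08:30–17:00: 10:00–10:30, 11:00–13:30, 14:00–14:30, 16:00–17:00.
Carlos ∩ Hassan: 11:00–12:00, 16:00–16:30.
Carlos ∩ Hassan ∩ Brynn: 11:30–12:00, 16:00–16:30.
Restricted to 09:00–16:30: 11:30–12:00, 16:00–16:30.
Windows ≥ 30 min: 11:30–12:00, 16:00–16:30.
That's 2 windows.

2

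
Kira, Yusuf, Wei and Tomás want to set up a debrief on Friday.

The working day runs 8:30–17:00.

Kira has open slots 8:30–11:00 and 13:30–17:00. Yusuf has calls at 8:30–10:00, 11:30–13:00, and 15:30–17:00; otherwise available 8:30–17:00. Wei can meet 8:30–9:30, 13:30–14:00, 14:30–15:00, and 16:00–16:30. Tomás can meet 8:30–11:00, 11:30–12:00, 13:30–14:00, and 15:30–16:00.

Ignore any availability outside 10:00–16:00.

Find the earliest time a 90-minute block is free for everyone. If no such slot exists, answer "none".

none

Yusuf free within 08:30–17:00: 10:00–11:30, 13:00–15:30.
Kira ∩ Yusuf: 10:00–11:00, 13:30–15:30.
Kira ∩ Yusuf ∩ Wei: 13:30–14:00, 14:30–15:00.
Kira ∩ Yusuf ∩ Wei ∩ Tomás: 13:30–14:00.
Restricted to 10:00–16:00: 13:30–14:00.
Windows ≥ 90 min: (none).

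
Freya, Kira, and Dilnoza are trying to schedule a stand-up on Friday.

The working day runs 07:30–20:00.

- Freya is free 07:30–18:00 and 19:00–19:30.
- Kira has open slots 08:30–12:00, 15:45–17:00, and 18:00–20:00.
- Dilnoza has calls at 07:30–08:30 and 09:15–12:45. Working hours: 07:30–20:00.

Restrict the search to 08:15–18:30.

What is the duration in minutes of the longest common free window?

75 minutes

Dilnoza free within 07:30–20:00: 08:30–09:15, 12:45–20:00.
Freya ∩ Kira: 08:30–12:00, 15:45–17:00, 19:00–19:30.
Freya ∩ Kira ∩ Dilnoza: 08:30–09:15, 15:45–17:00, 19:00–19:30.
Restricted to 08:15–18:30: 08:30–09:15, 15:45–17:00.
Common window lengths: 45, 75 min; longest is 75.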